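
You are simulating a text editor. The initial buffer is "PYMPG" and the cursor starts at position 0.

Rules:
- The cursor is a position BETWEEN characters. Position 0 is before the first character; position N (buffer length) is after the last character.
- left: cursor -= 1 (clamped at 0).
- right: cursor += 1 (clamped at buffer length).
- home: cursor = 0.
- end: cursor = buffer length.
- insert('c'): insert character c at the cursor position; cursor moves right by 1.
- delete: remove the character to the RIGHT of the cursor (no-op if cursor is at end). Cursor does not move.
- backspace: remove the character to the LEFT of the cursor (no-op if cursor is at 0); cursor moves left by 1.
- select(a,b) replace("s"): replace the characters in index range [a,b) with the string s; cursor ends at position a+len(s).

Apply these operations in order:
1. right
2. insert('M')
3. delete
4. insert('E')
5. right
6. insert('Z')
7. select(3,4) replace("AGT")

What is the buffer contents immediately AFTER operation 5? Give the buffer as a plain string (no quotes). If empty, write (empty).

After op 1 (right): buf='PYMPG' cursor=1
After op 2 (insert('M')): buf='PMYMPG' cursor=2
After op 3 (delete): buf='PMMPG' cursor=2
After op 4 (insert('E')): buf='PMEMPG' cursor=3
After op 5 (right): buf='PMEMPG' cursor=4

Answer: PMEMPG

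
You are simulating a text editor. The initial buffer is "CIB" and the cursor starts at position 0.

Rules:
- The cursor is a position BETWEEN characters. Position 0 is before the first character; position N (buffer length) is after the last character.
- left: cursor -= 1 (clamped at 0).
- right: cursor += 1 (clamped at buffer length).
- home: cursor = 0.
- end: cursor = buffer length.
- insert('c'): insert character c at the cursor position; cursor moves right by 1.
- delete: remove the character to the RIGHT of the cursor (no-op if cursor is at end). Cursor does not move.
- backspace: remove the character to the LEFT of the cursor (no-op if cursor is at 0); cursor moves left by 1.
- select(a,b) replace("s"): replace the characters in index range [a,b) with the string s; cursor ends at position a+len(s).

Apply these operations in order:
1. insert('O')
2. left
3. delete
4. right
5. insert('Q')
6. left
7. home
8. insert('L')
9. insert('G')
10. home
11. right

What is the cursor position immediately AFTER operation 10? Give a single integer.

After op 1 (insert('O')): buf='OCIB' cursor=1
After op 2 (left): buf='OCIB' cursor=0
After op 3 (delete): buf='CIB' cursor=0
After op 4 (right): buf='CIB' cursor=1
After op 5 (insert('Q')): buf='CQIB' cursor=2
After op 6 (left): buf='CQIB' cursor=1
After op 7 (home): buf='CQIB' cursor=0
After op 8 (insert('L')): buf='LCQIB' cursor=1
After op 9 (insert('G')): buf='LGCQIB' cursor=2
After op 10 (home): buf='LGCQIB' cursor=0

Answer: 0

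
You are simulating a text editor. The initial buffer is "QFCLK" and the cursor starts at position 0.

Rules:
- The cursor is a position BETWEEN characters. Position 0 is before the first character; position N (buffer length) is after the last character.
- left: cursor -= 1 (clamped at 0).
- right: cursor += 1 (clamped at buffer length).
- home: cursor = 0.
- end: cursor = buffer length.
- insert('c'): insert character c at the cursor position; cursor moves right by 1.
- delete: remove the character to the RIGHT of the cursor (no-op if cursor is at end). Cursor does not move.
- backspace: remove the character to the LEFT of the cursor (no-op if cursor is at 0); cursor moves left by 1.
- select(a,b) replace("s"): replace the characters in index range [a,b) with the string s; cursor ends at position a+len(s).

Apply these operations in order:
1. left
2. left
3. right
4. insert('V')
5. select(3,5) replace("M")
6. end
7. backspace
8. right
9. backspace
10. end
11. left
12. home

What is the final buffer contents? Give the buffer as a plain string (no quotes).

After op 1 (left): buf='QFCLK' cursor=0
After op 2 (left): buf='QFCLK' cursor=0
After op 3 (right): buf='QFCLK' cursor=1
After op 4 (insert('V')): buf='QVFCLK' cursor=2
After op 5 (select(3,5) replace("M")): buf='QVFMK' cursor=4
After op 6 (end): buf='QVFMK' cursor=5
After op 7 (backspace): buf='QVFM' cursor=4
After op 8 (right): buf='QVFM' cursor=4
After op 9 (backspace): buf='QVF' cursor=3
After op 10 (end): buf='QVF' cursor=3
After op 11 (left): buf='QVF' cursor=2
After op 12 (home): buf='QVF' cursor=0

Answer: QVF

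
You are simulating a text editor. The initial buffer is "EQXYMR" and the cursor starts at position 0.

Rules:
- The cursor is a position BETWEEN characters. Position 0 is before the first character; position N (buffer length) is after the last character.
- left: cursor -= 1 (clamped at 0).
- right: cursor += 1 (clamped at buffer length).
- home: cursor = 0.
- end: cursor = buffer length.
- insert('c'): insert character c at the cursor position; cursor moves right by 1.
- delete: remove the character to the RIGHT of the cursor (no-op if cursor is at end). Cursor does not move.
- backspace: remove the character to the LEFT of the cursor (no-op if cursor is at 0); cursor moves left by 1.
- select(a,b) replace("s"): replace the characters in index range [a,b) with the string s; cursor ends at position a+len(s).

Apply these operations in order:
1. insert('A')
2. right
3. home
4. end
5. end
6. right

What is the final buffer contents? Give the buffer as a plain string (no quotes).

Answer: AEQXYMR

Derivation:
After op 1 (insert('A')): buf='AEQXYMR' cursor=1
After op 2 (right): buf='AEQXYMR' cursor=2
After op 3 (home): buf='AEQXYMR' cursor=0
After op 4 (end): buf='AEQXYMR' cursor=7
After op 5 (end): buf='AEQXYMR' cursor=7
After op 6 (right): buf='AEQXYMR' cursor=7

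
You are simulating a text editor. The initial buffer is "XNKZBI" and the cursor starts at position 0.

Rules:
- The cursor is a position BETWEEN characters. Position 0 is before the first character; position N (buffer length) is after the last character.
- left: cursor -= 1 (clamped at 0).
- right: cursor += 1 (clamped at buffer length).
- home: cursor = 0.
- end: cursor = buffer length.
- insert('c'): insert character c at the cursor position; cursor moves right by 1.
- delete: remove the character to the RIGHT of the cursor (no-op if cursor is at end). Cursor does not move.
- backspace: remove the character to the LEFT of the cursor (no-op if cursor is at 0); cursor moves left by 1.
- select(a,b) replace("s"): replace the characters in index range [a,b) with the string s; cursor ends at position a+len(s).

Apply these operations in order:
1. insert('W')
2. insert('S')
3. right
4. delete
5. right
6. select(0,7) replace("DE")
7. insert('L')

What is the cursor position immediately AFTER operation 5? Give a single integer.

Answer: 4

Derivation:
After op 1 (insert('W')): buf='WXNKZBI' cursor=1
After op 2 (insert('S')): buf='WSXNKZBI' cursor=2
After op 3 (right): buf='WSXNKZBI' cursor=3
After op 4 (delete): buf='WSXKZBI' cursor=3
After op 5 (right): buf='WSXKZBI' cursor=4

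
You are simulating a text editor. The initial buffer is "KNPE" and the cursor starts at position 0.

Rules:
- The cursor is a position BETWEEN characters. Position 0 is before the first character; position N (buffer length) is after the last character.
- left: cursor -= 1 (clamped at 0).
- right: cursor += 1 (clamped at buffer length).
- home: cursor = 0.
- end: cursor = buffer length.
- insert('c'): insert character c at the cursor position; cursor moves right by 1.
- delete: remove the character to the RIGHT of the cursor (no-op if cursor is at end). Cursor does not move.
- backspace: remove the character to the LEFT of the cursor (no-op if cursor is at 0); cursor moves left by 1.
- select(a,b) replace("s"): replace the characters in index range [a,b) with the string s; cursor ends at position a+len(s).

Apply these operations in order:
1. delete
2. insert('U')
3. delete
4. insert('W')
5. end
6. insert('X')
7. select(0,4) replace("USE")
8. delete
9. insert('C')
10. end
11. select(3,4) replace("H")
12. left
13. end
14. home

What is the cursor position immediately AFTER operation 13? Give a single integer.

After op 1 (delete): buf='NPE' cursor=0
After op 2 (insert('U')): buf='UNPE' cursor=1
After op 3 (delete): buf='UPE' cursor=1
After op 4 (insert('W')): buf='UWPE' cursor=2
After op 5 (end): buf='UWPE' cursor=4
After op 6 (insert('X')): buf='UWPEX' cursor=5
After op 7 (select(0,4) replace("USE")): buf='USEX' cursor=3
After op 8 (delete): buf='USE' cursor=3
After op 9 (insert('C')): buf='USEC' cursor=4
After op 10 (end): buf='USEC' cursor=4
After op 11 (select(3,4) replace("H")): buf='USEH' cursor=4
After op 12 (left): buf='USEH' cursor=3
After op 13 (end): buf='USEH' cursor=4

Answer: 4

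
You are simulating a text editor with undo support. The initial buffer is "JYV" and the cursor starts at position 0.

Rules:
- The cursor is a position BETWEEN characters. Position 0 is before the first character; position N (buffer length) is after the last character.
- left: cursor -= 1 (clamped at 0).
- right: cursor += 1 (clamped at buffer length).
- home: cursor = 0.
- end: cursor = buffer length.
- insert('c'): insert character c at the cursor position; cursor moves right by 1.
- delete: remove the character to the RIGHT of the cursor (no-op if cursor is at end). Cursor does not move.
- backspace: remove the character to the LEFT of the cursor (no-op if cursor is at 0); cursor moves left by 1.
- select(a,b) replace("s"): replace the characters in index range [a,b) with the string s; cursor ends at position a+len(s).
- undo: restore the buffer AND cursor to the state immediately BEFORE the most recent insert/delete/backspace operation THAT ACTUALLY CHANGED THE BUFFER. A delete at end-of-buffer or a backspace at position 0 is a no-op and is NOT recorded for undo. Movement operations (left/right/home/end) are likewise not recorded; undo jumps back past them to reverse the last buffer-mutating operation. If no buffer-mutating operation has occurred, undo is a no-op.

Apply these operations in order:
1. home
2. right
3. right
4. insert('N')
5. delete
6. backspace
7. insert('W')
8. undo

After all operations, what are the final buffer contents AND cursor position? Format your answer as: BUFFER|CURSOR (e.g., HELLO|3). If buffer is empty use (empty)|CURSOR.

Answer: JY|2

Derivation:
After op 1 (home): buf='JYV' cursor=0
After op 2 (right): buf='JYV' cursor=1
After op 3 (right): buf='JYV' cursor=2
After op 4 (insert('N')): buf='JYNV' cursor=3
After op 5 (delete): buf='JYN' cursor=3
After op 6 (backspace): buf='JY' cursor=2
After op 7 (insert('W')): buf='JYW' cursor=3
After op 8 (undo): buf='JY' cursor=2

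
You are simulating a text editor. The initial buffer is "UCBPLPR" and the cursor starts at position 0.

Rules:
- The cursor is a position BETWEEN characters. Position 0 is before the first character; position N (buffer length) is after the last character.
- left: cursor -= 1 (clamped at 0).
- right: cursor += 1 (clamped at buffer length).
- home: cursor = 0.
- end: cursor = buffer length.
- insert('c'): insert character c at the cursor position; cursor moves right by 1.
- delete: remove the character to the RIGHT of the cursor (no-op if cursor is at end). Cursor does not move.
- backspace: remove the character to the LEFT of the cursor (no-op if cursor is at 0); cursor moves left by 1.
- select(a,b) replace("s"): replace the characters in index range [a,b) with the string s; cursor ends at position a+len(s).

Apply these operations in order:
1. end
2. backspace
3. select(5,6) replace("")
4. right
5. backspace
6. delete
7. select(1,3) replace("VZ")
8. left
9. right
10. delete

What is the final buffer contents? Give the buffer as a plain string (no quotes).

After op 1 (end): buf='UCBPLPR' cursor=7
After op 2 (backspace): buf='UCBPLP' cursor=6
After op 3 (select(5,6) replace("")): buf='UCBPL' cursor=5
After op 4 (right): buf='UCBPL' cursor=5
After op 5 (backspace): buf='UCBP' cursor=4
After op 6 (delete): buf='UCBP' cursor=4
After op 7 (select(1,3) replace("VZ")): buf='UVZP' cursor=3
After op 8 (left): buf='UVZP' cursor=2
After op 9 (right): buf='UVZP' cursor=3
After op 10 (delete): buf='UVZ' cursor=3

Answer: UVZ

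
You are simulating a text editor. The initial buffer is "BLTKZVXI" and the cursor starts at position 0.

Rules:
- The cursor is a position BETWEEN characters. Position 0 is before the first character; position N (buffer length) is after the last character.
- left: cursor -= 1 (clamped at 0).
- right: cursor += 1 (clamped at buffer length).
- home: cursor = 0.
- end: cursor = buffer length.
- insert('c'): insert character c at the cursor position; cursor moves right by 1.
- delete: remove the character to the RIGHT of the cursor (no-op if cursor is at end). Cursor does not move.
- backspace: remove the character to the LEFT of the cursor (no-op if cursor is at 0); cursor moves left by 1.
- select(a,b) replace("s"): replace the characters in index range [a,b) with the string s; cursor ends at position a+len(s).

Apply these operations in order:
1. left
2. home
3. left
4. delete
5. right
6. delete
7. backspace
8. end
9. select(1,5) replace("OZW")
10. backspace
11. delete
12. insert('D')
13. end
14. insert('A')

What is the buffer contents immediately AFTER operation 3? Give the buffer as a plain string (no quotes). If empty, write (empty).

After op 1 (left): buf='BLTKZVXI' cursor=0
After op 2 (home): buf='BLTKZVXI' cursor=0
After op 3 (left): buf='BLTKZVXI' cursor=0

Answer: BLTKZVXI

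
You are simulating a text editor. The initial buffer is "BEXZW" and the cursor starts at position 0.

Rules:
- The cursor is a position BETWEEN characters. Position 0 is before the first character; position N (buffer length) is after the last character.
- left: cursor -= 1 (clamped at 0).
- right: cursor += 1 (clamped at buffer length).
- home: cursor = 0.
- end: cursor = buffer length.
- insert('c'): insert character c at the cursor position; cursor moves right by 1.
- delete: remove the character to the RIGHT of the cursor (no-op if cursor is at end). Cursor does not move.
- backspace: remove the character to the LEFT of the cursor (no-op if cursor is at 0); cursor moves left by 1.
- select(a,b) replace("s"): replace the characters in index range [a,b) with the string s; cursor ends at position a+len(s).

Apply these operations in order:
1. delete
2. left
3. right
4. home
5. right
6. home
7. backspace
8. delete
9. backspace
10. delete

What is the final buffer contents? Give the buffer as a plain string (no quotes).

After op 1 (delete): buf='EXZW' cursor=0
After op 2 (left): buf='EXZW' cursor=0
After op 3 (right): buf='EXZW' cursor=1
After op 4 (home): buf='EXZW' cursor=0
After op 5 (right): buf='EXZW' cursor=1
After op 6 (home): buf='EXZW' cursor=0
After op 7 (backspace): buf='EXZW' cursor=0
After op 8 (delete): buf='XZW' cursor=0
After op 9 (backspace): buf='XZW' cursor=0
After op 10 (delete): buf='ZW' cursor=0

Answer: ZW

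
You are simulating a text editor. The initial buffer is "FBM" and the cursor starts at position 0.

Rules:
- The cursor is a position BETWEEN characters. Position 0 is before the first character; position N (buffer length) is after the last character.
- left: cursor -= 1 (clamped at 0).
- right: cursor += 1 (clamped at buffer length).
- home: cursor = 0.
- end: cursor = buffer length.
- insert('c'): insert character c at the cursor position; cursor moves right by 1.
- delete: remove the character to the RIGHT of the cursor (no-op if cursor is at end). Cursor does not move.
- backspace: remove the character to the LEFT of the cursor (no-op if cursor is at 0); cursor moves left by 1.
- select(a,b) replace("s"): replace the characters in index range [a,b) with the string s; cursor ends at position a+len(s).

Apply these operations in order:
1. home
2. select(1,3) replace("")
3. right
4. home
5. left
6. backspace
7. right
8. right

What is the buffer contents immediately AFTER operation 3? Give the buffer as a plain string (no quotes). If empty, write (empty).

Answer: F

Derivation:
After op 1 (home): buf='FBM' cursor=0
After op 2 (select(1,3) replace("")): buf='F' cursor=1
After op 3 (right): buf='F' cursor=1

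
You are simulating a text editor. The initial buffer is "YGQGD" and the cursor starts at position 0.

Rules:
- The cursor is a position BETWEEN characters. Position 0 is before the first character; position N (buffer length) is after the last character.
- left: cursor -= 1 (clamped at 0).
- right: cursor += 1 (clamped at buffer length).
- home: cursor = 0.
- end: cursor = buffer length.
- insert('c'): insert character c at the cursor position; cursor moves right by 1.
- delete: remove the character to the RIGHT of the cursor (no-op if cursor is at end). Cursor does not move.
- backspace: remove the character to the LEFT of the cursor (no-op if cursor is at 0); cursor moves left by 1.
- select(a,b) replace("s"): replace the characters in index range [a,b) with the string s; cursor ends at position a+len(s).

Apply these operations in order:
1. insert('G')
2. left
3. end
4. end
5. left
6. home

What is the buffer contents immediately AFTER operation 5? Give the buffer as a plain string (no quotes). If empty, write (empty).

After op 1 (insert('G')): buf='GYGQGD' cursor=1
After op 2 (left): buf='GYGQGD' cursor=0
After op 3 (end): buf='GYGQGD' cursor=6
After op 4 (end): buf='GYGQGD' cursor=6
After op 5 (left): buf='GYGQGD' cursor=5

Answer: GYGQGD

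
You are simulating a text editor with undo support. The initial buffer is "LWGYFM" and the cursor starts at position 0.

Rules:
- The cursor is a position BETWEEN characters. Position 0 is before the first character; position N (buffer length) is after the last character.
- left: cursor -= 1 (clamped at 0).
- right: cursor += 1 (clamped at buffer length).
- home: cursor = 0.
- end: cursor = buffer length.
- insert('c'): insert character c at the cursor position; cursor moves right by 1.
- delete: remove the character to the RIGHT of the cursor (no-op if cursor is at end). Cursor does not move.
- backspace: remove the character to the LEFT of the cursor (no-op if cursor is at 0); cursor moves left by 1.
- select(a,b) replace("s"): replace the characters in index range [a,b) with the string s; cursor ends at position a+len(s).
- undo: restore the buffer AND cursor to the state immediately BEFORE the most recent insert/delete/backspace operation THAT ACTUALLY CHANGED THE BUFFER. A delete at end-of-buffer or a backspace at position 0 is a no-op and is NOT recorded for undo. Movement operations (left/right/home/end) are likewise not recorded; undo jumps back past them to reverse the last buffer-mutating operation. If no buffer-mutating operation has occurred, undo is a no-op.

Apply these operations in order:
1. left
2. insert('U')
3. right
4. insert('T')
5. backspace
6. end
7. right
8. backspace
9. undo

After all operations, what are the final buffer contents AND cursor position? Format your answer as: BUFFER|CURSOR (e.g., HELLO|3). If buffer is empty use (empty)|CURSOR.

After op 1 (left): buf='LWGYFM' cursor=0
After op 2 (insert('U')): buf='ULWGYFM' cursor=1
After op 3 (right): buf='ULWGYFM' cursor=2
After op 4 (insert('T')): buf='ULTWGYFM' cursor=3
After op 5 (backspace): buf='ULWGYFM' cursor=2
After op 6 (end): buf='ULWGYFM' cursor=7
After op 7 (right): buf='ULWGYFM' cursor=7
After op 8 (backspace): buf='ULWGYF' cursor=6
After op 9 (undo): buf='ULWGYFM' cursor=7

Answer: ULWGYFM|7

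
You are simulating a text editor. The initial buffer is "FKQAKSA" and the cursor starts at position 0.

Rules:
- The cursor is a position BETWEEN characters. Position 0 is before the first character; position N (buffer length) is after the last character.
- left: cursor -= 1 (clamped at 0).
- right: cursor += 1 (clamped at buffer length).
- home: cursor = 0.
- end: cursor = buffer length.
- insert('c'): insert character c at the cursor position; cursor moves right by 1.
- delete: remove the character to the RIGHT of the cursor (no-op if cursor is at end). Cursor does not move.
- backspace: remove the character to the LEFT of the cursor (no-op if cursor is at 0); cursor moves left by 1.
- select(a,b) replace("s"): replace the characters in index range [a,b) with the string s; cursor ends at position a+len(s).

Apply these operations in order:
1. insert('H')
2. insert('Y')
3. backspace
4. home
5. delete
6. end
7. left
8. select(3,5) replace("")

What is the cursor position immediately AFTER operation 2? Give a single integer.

After op 1 (insert('H')): buf='HFKQAKSA' cursor=1
After op 2 (insert('Y')): buf='HYFKQAKSA' cursor=2

Answer: 2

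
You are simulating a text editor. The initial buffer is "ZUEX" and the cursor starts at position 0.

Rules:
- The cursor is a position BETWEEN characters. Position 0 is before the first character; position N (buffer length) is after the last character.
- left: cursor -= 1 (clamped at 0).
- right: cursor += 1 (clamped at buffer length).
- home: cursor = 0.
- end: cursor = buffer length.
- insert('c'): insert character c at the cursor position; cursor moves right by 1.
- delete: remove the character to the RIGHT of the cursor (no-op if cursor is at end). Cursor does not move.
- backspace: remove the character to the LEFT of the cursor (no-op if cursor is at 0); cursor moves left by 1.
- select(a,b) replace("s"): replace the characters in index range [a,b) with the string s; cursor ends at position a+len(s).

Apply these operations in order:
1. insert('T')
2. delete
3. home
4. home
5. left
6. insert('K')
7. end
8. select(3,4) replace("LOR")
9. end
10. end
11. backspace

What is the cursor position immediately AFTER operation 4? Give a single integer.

After op 1 (insert('T')): buf='TZUEX' cursor=1
After op 2 (delete): buf='TUEX' cursor=1
After op 3 (home): buf='TUEX' cursor=0
After op 4 (home): buf='TUEX' cursor=0

Answer: 0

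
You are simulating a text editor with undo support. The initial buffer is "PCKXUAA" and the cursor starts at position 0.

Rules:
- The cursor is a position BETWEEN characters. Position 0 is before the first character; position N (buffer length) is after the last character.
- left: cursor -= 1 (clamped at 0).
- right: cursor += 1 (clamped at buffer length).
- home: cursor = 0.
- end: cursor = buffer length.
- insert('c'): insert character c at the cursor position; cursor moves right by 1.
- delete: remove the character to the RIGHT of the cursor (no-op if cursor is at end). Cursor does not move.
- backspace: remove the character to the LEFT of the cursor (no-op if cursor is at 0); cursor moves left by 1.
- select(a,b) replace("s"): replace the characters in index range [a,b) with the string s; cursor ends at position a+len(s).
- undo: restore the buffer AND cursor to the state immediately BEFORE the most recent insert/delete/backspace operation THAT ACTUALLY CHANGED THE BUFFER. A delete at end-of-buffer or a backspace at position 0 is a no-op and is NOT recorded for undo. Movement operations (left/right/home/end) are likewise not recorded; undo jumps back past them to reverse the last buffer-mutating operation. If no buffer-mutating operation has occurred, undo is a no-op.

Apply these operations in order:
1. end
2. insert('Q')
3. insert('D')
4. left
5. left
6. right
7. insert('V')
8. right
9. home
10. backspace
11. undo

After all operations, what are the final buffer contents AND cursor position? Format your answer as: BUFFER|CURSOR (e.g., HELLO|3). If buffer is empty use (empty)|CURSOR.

Answer: PCKXUAAQD|8

Derivation:
After op 1 (end): buf='PCKXUAA' cursor=7
After op 2 (insert('Q')): buf='PCKXUAAQ' cursor=8
After op 3 (insert('D')): buf='PCKXUAAQD' cursor=9
After op 4 (left): buf='PCKXUAAQD' cursor=8
After op 5 (left): buf='PCKXUAAQD' cursor=7
After op 6 (right): buf='PCKXUAAQD' cursor=8
After op 7 (insert('V')): buf='PCKXUAAQVD' cursor=9
After op 8 (right): buf='PCKXUAAQVD' cursor=10
After op 9 (home): buf='PCKXUAAQVD' cursor=0
After op 10 (backspace): buf='PCKXUAAQVD' cursor=0
After op 11 (undo): buf='PCKXUAAQD' cursor=8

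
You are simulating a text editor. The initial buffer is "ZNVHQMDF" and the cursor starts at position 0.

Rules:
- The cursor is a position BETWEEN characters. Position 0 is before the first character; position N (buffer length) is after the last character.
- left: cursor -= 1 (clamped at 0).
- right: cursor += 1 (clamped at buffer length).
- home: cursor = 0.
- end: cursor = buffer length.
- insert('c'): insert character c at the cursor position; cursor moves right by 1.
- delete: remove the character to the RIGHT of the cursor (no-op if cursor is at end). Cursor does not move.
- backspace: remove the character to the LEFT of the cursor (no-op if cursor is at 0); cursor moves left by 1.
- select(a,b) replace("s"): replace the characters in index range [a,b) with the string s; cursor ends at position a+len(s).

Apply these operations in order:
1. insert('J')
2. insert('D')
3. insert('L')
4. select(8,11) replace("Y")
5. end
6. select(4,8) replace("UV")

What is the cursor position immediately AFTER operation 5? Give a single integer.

Answer: 9

Derivation:
After op 1 (insert('J')): buf='JZNVHQMDF' cursor=1
After op 2 (insert('D')): buf='JDZNVHQMDF' cursor=2
After op 3 (insert('L')): buf='JDLZNVHQMDF' cursor=3
After op 4 (select(8,11) replace("Y")): buf='JDLZNVHQY' cursor=9
After op 5 (end): buf='JDLZNVHQY' cursor=9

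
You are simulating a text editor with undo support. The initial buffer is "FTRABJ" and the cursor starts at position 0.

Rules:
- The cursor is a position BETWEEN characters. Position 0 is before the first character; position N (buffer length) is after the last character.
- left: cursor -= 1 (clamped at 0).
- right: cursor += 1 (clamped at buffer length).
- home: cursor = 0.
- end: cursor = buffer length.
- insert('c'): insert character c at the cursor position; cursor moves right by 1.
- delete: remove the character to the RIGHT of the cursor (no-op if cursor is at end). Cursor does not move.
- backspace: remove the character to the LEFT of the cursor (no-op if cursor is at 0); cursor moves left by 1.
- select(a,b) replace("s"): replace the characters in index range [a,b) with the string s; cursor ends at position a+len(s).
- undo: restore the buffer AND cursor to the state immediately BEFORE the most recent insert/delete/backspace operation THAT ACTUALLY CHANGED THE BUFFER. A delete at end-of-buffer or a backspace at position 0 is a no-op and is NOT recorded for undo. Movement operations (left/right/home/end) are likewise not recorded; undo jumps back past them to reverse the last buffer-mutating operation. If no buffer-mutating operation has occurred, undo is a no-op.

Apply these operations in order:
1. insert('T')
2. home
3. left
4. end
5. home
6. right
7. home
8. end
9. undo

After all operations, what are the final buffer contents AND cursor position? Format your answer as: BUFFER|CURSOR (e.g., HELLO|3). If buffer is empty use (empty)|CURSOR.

Answer: FTRABJ|0

Derivation:
After op 1 (insert('T')): buf='TFTRABJ' cursor=1
After op 2 (home): buf='TFTRABJ' cursor=0
After op 3 (left): buf='TFTRABJ' cursor=0
After op 4 (end): buf='TFTRABJ' cursor=7
After op 5 (home): buf='TFTRABJ' cursor=0
After op 6 (right): buf='TFTRABJ' cursor=1
After op 7 (home): buf='TFTRABJ' cursor=0
After op 8 (end): buf='TFTRABJ' cursor=7
After op 9 (undo): buf='FTRABJ' cursor=0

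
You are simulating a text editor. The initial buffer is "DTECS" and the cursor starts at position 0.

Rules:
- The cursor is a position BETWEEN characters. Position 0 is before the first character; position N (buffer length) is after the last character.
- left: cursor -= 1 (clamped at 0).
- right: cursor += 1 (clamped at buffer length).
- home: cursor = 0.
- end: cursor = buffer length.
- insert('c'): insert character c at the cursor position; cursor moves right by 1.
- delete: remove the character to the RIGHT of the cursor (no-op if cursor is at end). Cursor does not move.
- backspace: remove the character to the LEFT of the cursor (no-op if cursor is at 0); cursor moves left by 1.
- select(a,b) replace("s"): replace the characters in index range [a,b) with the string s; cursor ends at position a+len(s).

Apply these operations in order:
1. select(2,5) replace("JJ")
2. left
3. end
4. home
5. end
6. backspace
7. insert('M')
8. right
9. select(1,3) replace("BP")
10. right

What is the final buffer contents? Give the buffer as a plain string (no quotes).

After op 1 (select(2,5) replace("JJ")): buf='DTJJ' cursor=4
After op 2 (left): buf='DTJJ' cursor=3
After op 3 (end): buf='DTJJ' cursor=4
After op 4 (home): buf='DTJJ' cursor=0
After op 5 (end): buf='DTJJ' cursor=4
After op 6 (backspace): buf='DTJ' cursor=3
After op 7 (insert('M')): buf='DTJM' cursor=4
After op 8 (right): buf='DTJM' cursor=4
After op 9 (select(1,3) replace("BP")): buf='DBPM' cursor=3
After op 10 (right): buf='DBPM' cursor=4

Answer: DBPM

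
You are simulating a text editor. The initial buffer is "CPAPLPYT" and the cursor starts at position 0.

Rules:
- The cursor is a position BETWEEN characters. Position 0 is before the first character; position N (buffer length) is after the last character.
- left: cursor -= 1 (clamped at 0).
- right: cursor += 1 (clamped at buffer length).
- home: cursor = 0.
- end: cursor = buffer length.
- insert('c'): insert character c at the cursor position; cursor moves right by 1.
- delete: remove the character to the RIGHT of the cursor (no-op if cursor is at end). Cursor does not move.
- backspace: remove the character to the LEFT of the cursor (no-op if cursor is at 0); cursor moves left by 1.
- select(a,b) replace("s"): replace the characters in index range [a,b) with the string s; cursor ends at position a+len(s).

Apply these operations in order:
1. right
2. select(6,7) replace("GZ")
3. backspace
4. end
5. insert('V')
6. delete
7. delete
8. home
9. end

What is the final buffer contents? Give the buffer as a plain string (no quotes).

Answer: CPAPLPGTV

Derivation:
After op 1 (right): buf='CPAPLPYT' cursor=1
After op 2 (select(6,7) replace("GZ")): buf='CPAPLPGZT' cursor=8
After op 3 (backspace): buf='CPAPLPGT' cursor=7
After op 4 (end): buf='CPAPLPGT' cursor=8
After op 5 (insert('V')): buf='CPAPLPGTV' cursor=9
After op 6 (delete): buf='CPAPLPGTV' cursor=9
After op 7 (delete): buf='CPAPLPGTV' cursor=9
After op 8 (home): buf='CPAPLPGTV' cursor=0
After op 9 (end): buf='CPAPLPGTV' cursor=9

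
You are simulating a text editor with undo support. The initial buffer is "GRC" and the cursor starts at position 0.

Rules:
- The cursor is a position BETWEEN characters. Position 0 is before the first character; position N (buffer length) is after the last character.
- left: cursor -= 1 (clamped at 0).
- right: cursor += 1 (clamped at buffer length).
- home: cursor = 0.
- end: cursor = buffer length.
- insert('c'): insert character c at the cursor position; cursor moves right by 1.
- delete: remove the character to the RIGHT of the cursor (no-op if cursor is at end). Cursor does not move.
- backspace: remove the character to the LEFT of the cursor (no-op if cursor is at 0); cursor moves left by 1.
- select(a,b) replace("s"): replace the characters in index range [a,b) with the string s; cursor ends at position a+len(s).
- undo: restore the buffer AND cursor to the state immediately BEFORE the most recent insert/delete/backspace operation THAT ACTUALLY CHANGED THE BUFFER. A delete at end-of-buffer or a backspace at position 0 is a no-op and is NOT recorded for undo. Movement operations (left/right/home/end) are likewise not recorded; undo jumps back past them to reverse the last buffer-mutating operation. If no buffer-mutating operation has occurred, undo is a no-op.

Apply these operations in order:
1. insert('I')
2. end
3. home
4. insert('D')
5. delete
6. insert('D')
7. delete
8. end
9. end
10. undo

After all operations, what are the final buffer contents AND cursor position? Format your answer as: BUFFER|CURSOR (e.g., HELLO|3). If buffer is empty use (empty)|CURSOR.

Answer: DDGRC|2

Derivation:
After op 1 (insert('I')): buf='IGRC' cursor=1
After op 2 (end): buf='IGRC' cursor=4
After op 3 (home): buf='IGRC' cursor=0
After op 4 (insert('D')): buf='DIGRC' cursor=1
After op 5 (delete): buf='DGRC' cursor=1
After op 6 (insert('D')): buf='DDGRC' cursor=2
After op 7 (delete): buf='DDRC' cursor=2
After op 8 (end): buf='DDRC' cursor=4
After op 9 (end): buf='DDRC' cursor=4
After op 10 (undo): buf='DDGRC' cursor=2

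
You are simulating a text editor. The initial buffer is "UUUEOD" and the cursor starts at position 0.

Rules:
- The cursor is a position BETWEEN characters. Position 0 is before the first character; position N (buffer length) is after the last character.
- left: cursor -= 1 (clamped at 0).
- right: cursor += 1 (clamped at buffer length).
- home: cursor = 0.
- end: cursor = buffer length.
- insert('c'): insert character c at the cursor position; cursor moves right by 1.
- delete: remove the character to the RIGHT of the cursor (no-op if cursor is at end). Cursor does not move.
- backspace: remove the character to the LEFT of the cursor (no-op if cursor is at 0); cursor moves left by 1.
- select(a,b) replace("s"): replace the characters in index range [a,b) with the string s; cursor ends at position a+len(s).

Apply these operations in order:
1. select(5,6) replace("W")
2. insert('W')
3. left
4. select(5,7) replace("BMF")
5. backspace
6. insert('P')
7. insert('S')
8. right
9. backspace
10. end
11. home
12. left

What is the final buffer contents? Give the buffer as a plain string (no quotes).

Answer: UUUEOBMP

Derivation:
After op 1 (select(5,6) replace("W")): buf='UUUEOW' cursor=6
After op 2 (insert('W')): buf='UUUEOWW' cursor=7
After op 3 (left): buf='UUUEOWW' cursor=6
After op 4 (select(5,7) replace("BMF")): buf='UUUEOBMF' cursor=8
After op 5 (backspace): buf='UUUEOBM' cursor=7
After op 6 (insert('P')): buf='UUUEOBMP' cursor=8
After op 7 (insert('S')): buf='UUUEOBMPS' cursor=9
After op 8 (right): buf='UUUEOBMPS' cursor=9
After op 9 (backspace): buf='UUUEOBMP' cursor=8
After op 10 (end): buf='UUUEOBMP' cursor=8
After op 11 (home): buf='UUUEOBMP' cursor=0
After op 12 (left): buf='UUUEOBMP' cursor=0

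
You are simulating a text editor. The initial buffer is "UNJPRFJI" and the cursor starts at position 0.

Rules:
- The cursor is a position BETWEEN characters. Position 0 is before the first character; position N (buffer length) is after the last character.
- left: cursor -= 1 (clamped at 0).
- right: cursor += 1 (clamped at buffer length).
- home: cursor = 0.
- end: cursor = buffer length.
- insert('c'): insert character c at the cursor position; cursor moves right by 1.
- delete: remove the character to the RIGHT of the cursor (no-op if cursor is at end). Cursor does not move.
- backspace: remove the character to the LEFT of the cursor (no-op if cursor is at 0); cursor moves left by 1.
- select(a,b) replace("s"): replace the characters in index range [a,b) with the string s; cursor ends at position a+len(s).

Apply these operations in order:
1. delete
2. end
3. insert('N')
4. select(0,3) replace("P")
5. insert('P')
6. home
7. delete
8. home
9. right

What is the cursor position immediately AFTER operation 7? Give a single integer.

After op 1 (delete): buf='NJPRFJI' cursor=0
After op 2 (end): buf='NJPRFJI' cursor=7
After op 3 (insert('N')): buf='NJPRFJIN' cursor=8
After op 4 (select(0,3) replace("P")): buf='PRFJIN' cursor=1
After op 5 (insert('P')): buf='PPRFJIN' cursor=2
After op 6 (home): buf='PPRFJIN' cursor=0
After op 7 (delete): buf='PRFJIN' cursor=0

Answer: 0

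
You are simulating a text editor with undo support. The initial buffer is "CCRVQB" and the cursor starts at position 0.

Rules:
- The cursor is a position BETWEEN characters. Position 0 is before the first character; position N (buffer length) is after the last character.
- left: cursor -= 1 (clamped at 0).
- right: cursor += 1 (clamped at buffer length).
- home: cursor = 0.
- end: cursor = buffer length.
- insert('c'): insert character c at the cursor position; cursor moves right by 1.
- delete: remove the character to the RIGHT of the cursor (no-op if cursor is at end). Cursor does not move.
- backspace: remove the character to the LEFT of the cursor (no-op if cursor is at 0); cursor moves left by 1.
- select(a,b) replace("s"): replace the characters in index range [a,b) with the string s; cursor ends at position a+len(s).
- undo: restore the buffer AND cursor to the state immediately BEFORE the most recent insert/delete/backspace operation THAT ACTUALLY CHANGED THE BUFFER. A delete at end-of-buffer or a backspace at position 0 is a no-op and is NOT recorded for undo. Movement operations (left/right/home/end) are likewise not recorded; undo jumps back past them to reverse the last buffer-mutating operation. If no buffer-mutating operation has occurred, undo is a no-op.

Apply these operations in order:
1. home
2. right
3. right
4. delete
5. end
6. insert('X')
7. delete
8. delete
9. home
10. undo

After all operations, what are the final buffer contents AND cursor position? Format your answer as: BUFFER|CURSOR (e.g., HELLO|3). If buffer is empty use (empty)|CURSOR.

Answer: CCVQB|5

Derivation:
After op 1 (home): buf='CCRVQB' cursor=0
After op 2 (right): buf='CCRVQB' cursor=1
After op 3 (right): buf='CCRVQB' cursor=2
After op 4 (delete): buf='CCVQB' cursor=2
After op 5 (end): buf='CCVQB' cursor=5
After op 6 (insert('X')): buf='CCVQBX' cursor=6
After op 7 (delete): buf='CCVQBX' cursor=6
After op 8 (delete): buf='CCVQBX' cursor=6
After op 9 (home): buf='CCVQBX' cursor=0
After op 10 (undo): buf='CCVQB' cursor=5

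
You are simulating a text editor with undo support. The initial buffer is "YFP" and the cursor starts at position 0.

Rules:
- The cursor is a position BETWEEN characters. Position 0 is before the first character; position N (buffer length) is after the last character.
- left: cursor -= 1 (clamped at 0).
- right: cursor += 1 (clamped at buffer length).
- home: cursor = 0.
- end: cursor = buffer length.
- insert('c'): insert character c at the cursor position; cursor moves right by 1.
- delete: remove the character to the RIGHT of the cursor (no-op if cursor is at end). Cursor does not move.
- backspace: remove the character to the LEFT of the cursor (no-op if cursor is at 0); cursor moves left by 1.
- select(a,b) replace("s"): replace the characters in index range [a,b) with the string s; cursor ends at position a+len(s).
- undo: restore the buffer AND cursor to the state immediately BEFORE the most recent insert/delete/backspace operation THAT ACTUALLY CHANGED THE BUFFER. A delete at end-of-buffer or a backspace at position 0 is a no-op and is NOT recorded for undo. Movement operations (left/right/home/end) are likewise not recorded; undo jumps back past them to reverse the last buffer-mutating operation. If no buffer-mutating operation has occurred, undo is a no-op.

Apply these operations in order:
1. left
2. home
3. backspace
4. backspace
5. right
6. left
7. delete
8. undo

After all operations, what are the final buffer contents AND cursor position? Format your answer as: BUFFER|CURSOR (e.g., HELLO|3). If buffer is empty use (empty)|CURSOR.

After op 1 (left): buf='YFP' cursor=0
After op 2 (home): buf='YFP' cursor=0
After op 3 (backspace): buf='YFP' cursor=0
After op 4 (backspace): buf='YFP' cursor=0
After op 5 (right): buf='YFP' cursor=1
After op 6 (left): buf='YFP' cursor=0
After op 7 (delete): buf='FP' cursor=0
After op 8 (undo): buf='YFP' cursor=0

Answer: YFP|0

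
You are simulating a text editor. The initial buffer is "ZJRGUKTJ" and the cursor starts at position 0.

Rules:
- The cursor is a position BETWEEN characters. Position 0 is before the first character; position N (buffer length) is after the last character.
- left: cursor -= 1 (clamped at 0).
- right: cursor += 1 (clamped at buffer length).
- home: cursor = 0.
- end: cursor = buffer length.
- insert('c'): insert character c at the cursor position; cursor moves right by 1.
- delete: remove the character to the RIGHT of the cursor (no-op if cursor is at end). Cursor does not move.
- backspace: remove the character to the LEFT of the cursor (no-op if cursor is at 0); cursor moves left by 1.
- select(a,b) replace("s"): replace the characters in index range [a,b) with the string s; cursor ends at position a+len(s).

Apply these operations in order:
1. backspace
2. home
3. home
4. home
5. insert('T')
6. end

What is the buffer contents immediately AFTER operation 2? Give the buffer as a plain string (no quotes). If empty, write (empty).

After op 1 (backspace): buf='ZJRGUKTJ' cursor=0
After op 2 (home): buf='ZJRGUKTJ' cursor=0

Answer: ZJRGUKTJ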